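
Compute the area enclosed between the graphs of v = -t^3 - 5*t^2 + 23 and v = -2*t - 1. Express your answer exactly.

Set the curves equal: -t^3 - 5*t^2 + 23 = -2*t - 1, so -t^3 - 5*t^2 + 2*t + 24 = 0, which factors as -(t - 2)*(t + 3)*(t + 4) = 0. The curves meet at t = -4, -3, 2.
On [-4, -3], v = -2*t - 1 is on top; that piece has area ∫[-4,-3] (-(-t^3 - 5*t^2 + 2*t + 24)) dt = 11/12.
On [-3, 2], v = -t^3 - 5*t^2 + 23 is on top; that piece has area ∫[-3,2] (-t^3 - 5*t^2 + 2*t + 24) dt = 875/12.
Total enclosed area = 11/12 + 875/12 = 443/6.

443/6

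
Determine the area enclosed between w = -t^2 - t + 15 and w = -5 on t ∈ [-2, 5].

569/6

The difference (-t^2 - t + 15) - (-5) = -t^2 - t + 20 changes sign at t = 4 inside [-2, 5], so split the integral there.
∫[-2,4] (-t^2 - t + 20) dt = 90.
∫[4,5] (-t^2 - t + 20) dt = -29/6; the area of that piece is 29/6.
Total area = 90 + 29/6 = 569/6.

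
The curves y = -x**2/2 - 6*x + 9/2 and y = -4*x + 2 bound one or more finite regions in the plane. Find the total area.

18

Set the curves equal: -x**2/2 - 6*x + 9/2 = -4*x + 2, so -x**2/2 - 2*x + 5/2 = 0, which factors as -(x - 1)*(x + 5)/2 = 0. The curves meet at x = -5, 1.
On [-5, 1], y = -x**2/2 - 6*x + 9/2 is on top; that piece has area ∫[-5,1] (-x**2/2 - 2*x + 5/2) dx = 18.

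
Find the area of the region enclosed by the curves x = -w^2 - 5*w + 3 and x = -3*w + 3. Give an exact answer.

4/3

Both boundary curves give x as a function of w, so integrate with respect to w. Setting them equal: -w^2 - 2*w = 0, i.e. -w*(w + 2) = 0, so they meet at w = -2, 0.
For w in [-2, 0], x = -w^2 - 5*w + 3 is on the right; area = ∫[-2,0] (-w^2 - 2*w) dw = 4/3.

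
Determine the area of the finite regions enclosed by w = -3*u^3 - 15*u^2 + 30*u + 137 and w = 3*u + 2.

568

Set the curves equal: -3*u^3 - 15*u^2 + 30*u + 137 = 3*u + 2, so -3*u^3 - 15*u^2 + 27*u + 135 = 0, which factors as -3*(u - 3)*(u + 3)*(u + 5) = 0. The curves meet at u = -5, -3, 3.
On [-5, -3], w = 3*u + 2 is on top; that piece has area ∫[-5,-3] (-(-3*u^3 - 15*u^2 + 27*u + 135)) du = 28.
On [-3, 3], w = -3*u^3 - 15*u^2 + 30*u + 137 is on top; that piece has area ∫[-3,3] (-3*u^3 - 15*u^2 + 27*u + 135) du = 540.
Total enclosed area = 28 + 540 = 568.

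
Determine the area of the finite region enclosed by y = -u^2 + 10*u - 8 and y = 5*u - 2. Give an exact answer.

Set the curves equal: -u^2 + 10*u - 8 = 5*u - 2, so -u^2 + 5*u - 6 = 0, which factors as -(u - 3)*(u - 2) = 0. The curves meet at u = 2, 3.
On [2, 3], y = -u^2 + 10*u - 8 is on top; that piece has area ∫[2,3] (-u^2 + 5*u - 6) du = 1/6.

1/6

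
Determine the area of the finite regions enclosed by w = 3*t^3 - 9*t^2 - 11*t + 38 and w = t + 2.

Set the curves equal: 3*t^3 - 9*t^2 - 11*t + 38 = t + 2, so 3*t^3 - 9*t^2 - 12*t + 36 = 0, which factors as 3*(t - 3)*(t - 2)*(t + 2) = 0. The curves meet at t = -2, 2, 3.
On [-2, 2], w = 3*t^3 - 9*t^2 - 11*t + 38 is on top; that piece has area ∫[-2,2] (3*t^3 - 9*t^2 - 12*t + 36) dt = 96.
On [2, 3], w = t + 2 is on top; that piece has area ∫[2,3] (-(3*t^3 - 9*t^2 - 12*t + 36)) dt = 9/4.
Total enclosed area = 96 + 9/4 = 393/4.

393/4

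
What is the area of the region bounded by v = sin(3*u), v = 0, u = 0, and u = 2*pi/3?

4/3

The difference (sin(3*u)) - (0) = sin(3*u) changes sign at u = pi/3 inside [0, 2*pi/3], so split the integral there.
∫[0,pi/3] (sin(3*u)) du = 2/3.
∫[pi/3,2*pi/3] (sin(3*u)) du = -2/3; the area of that piece is 2/3.
Total area = 2/3 + 2/3 = 4/3.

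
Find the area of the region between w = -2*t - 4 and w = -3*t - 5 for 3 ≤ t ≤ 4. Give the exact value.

9/2

On [3, 4], (-2*t - 4) - (-3*t - 5) = t + 1 is ≥ 0 throughout, so the area is a single integral of |t + 1|.
∫[3,4] (t + 1) dt = 9/2.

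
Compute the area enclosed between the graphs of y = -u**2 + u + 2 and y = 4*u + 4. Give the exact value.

Set the curves equal: -u**2 + u + 2 = 4*u + 4, so -u**2 - 3*u - 2 = 0, which factors as -(u + 1)*(u + 2) = 0. The curves meet at u = -2, -1.
On [-2, -1], y = -u**2 + u + 2 is on top; that piece has area ∫[-2,-1] (-u**2 - 3*u - 2) du = 1/6.

1/6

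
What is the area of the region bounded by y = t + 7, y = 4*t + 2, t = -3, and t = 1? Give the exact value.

32

On [-3, 1], (t + 7) - (4*t + 2) = -3*t + 5 is ≥ 0 throughout, so the area is a single integral of |-3*t + 5|.
∫[-3,1] (-3*t + 5) dt = 32.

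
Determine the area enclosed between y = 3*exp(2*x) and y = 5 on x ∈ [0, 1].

-17/2 - 11*log(3)/2 + log(15)/2 + 9*log(5)/2 + 3*exp(2)/2

The difference (3*exp(2*x)) - (5) = 3*exp(2*x) - 5 changes sign at x = -log(3)/2 + log(5)/2 inside [0, 1], so split the integral there.
∫[0,-log(3)/2 + log(5)/2] (3*exp(2*x) - 5) dx = log(9*sqrt(15)/125) + 1; the area of that piece is -1 + log(25*sqrt(15)/27).
∫[-log(3)/2 + log(5)/2,1] (3*exp(2*x) - 5) dx = -15/2 - 5*log(3)/2 + 5*log(5)/2 + 3*exp(2)/2.
Total area = (-1 + log(25*sqrt(15)/27)) + (-15/2 - 5*log(3)/2 + 5*log(5)/2 + 3*exp(2)/2) = -17/2 - 11*log(3)/2 + log(15)/2 + 9*log(5)/2 + 3*exp(2)/2.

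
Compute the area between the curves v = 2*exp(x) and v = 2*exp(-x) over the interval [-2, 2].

-8 + 4*exp(-2) + 4*exp(2)

The difference (2*exp(x)) - (2*exp(-x)) = 2*exp(x) - 2*exp(-x) changes sign at x = 0 inside [-2, 2], so split the integral there.
∫[-2,0] (2*exp(x) - 2*exp(-x)) dx = -2*exp(2) - 2*exp(-2) + 4; the area of that piece is -4 + 2*exp(-2) + 2*exp(2).
∫[0,2] (2*exp(x) - 2*exp(-x)) dx = -4 + 2*exp(-2) + 2*exp(2).
Total area = (-4 + 2*exp(-2) + 2*exp(2)) + (-4 + 2*exp(-2) + 2*exp(2)) = -8 + 4*exp(-2) + 4*exp(2).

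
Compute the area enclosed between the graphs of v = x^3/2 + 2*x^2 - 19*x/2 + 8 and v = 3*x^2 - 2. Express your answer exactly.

Set the curves equal: x^3/2 + 2*x^2 - 19*x/2 + 8 = 3*x^2 - 2, so x^3/2 - x^2 - 19*x/2 + 10 = 0, which factors as (x - 5)*(x - 1)*(x + 4)/2 = 0. The curves meet at x = -4, 1, 5.
On [-4, 1], v = x^3/2 + 2*x^2 - 19*x/2 + 8 is on top; that piece has area ∫[-4,1] (x^3/2 - x^2 - 19*x/2 + 10) dx = 1625/24.
On [1, 5], v = 3*x^2 - 2 is on top; that piece has area ∫[1,5] (-(x^3/2 - x^2 - 19*x/2 + 10)) dx = 112/3.
Total enclosed area = 1625/24 + 112/3 = 2521/24.

2521/24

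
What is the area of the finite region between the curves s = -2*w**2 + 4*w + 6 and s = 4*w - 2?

Both boundary curves give s as a function of w, so integrate with respect to w. Setting them equal: -2*w**2 + 8 = 0, i.e. -2*(w - 2)*(w + 2) = 0, so they meet at w = -2, 2.
For w in [-2, 2], s = -2*w**2 + 4*w + 6 is on the right; area = ∫[-2,2] (-2*w**2 + 8) dw = 64/3.

64/3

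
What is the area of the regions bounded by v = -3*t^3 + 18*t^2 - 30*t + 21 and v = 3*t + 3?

Set the curves equal: -3*t^3 + 18*t^2 - 30*t + 21 = 3*t + 3, so -3*t^3 + 18*t^2 - 33*t + 18 = 0, which factors as -3*(t - 3)*(t - 2)*(t - 1) = 0. The curves meet at t = 1, 2, 3.
On [1, 2], v = 3*t + 3 is on top; that piece has area ∫[1,2] (-(-3*t^3 + 18*t^2 - 33*t + 18)) dt = 3/4.
On [2, 3], v = -3*t^3 + 18*t^2 - 30*t + 21 is on top; that piece has area ∫[2,3] (-3*t^3 + 18*t^2 - 33*t + 18) dt = 3/4.
Total enclosed area = 3/4 + 3/4 = 3/2.

3/2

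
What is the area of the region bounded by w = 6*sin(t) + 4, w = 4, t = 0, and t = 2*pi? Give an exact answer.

24

The difference (6*sin(t) + 4) - (4) = 6*sin(t) changes sign at t = pi inside [0, 2*pi], so split the integral there.
∫[0,pi] (6*sin(t)) dt = 12.
∫[pi,2*pi] (6*sin(t)) dt = -12; the area of that piece is 12.
Total area = 12 + 12 = 24.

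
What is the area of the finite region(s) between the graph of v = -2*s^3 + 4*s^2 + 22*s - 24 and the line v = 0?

The curve meets the s-axis where -2*s^3 + 4*s^2 + 22*s - 24 = 0, i.e. -2*(s - 4)*(s - 1)*(s + 3) = 0, at s = -3, 1, 4.
On [-3, 1] the curve lies below the axis; ∫[-3,1] (-2*s^3 + 4*s^2 + 22*s - 24) ds = -320/3, giving area 320/3.
On [1, 4] the curve lies above the axis; ∫[1,4] (-2*s^3 + 4*s^2 + 22*s - 24) ds = 99/2, giving area 99/2.
Total area = 320/3 + 99/2 = 937/6.

937/6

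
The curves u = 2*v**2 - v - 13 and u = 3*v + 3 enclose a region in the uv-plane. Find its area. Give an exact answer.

Both boundary curves give u as a function of v, so integrate with respect to v. Setting them equal: 2*v**2 - 4*v - 16 = 0, i.e. 2*(v - 4)*(v + 2) = 0, so they meet at v = -2, 4.
For v in [-2, 4], u = 2*v**2 - v - 13 is on the left; area = ∫[-2,4] (-(2*v**2 - 4*v - 16)) dv = 72.

72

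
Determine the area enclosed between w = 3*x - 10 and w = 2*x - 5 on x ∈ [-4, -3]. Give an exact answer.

17/2

On [-4, -3], (3*x - 10) - (2*x - 5) = x - 5 is ≤ 0 throughout, so the area is a single integral of |x - 5|.
∫[-4,-3] (x - 5) dx = -17/2; the area of that piece is 17/2.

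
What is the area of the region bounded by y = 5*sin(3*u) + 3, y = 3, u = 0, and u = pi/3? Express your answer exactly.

10/3

On [0, pi/3], (5*sin(3*u) + 3) - (3) = 5*sin(3*u) is ≥ 0 throughout, so the area is a single integral of |5*sin(3*u)|.
∫[0,pi/3] (5*sin(3*u)) du = 10/3.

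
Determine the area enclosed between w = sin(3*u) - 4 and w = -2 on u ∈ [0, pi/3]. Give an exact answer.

On [0, pi/3], (sin(3*u) - 4) - (-2) = sin(3*u) - 2 is ≤ 0 throughout, so the area is a single integral of |sin(3*u) - 2|.
∫[0,pi/3] (sin(3*u) - 2) du = 2/3 - 2*pi/3; the area of that piece is -2/3 + 2*pi/3.

-2/3 + 2*pi/3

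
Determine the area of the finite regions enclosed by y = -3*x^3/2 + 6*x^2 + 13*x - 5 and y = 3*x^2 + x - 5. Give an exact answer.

Set the curves equal: -3*x^3/2 + 6*x^2 + 13*x - 5 = 3*x^2 + x - 5, so -3*x^3/2 + 3*x^2 + 12*x = 0, which factors as -3*x*(x - 4)*(x + 2)/2 = 0. The curves meet at x = -2, 0, 4.
On [-2, 0], y = 3*x^2 + x - 5 is on top; that piece has area ∫[-2,0] (-(-3*x^3/2 + 3*x^2 + 12*x)) dx = 10.
On [0, 4], y = -3*x^3/2 + 6*x^2 + 13*x - 5 is on top; that piece has area ∫[0,4] (-3*x^3/2 + 3*x^2 + 12*x) dx = 64.
Total enclosed area = 10 + 64 = 74.

74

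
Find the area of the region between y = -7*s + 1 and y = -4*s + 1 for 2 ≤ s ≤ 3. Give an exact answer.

On [2, 3], (-7*s + 1) - (-4*s + 1) = -3*s is ≤ 0 throughout, so the area is a single integral of |-3*s|.
∫[2,3] (-3*s) ds = -15/2; the area of that piece is 15/2.

15/2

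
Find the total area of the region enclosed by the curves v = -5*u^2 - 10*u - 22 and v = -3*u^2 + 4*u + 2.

1/3

Set the curves equal: -5*u^2 - 10*u - 22 = -3*u^2 + 4*u + 2, so -2*u^2 - 14*u - 24 = 0, which factors as -2*(u + 3)*(u + 4) = 0. The curves meet at u = -4, -3.
On [-4, -3], v = -5*u^2 - 10*u - 22 is on top; that piece has area ∫[-4,-3] (-2*u^2 - 14*u - 24) du = 1/3.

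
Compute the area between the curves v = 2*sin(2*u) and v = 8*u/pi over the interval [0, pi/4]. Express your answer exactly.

On [0, pi/4], (2*sin(2*u)) - (8*u/pi) = -8*u/pi + 2*sin(2*u) is ≥ 0 throughout, so the area is a single integral of |-8*u/pi + 2*sin(2*u)|.
∫[0,pi/4] (-8*u/pi + 2*sin(2*u)) du = 1 - pi/4.

1 - pi/4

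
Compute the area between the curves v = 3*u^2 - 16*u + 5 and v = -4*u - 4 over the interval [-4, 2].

The difference (3*u^2 - 16*u + 5) - (-4*u - 4) = 3*u^2 - 12*u + 9 changes sign at u = 1 inside [-4, 2], so split the integral there.
∫[-4,1] (3*u^2 - 12*u + 9) du = 200.
∫[1,2] (3*u^2 - 12*u + 9) du = -2; the area of that piece is 2.
Total area = 200 + 2 = 202.

202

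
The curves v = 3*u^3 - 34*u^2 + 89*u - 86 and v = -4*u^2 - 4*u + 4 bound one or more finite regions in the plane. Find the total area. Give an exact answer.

Set the curves equal: 3*u^3 - 34*u^2 + 89*u - 86 = -4*u^2 - 4*u + 4, so 3*u^3 - 30*u^2 + 93*u - 90 = 0, which factors as 3*(u - 5)*(u - 3)*(u - 2) = 0. The curves meet at u = 2, 3, 5.
On [2, 3], v = 3*u^3 - 34*u^2 + 89*u - 86 is on top; that piece has area ∫[2,3] (3*u^3 - 30*u^2 + 93*u - 90) du = 5/4.
On [3, 5], v = -4*u^2 - 4*u + 4 is on top; that piece has area ∫[3,5] (-(3*u^3 - 30*u^2 + 93*u - 90)) du = 8.
Total enclosed area = 5/4 + 8 = 37/4.

37/4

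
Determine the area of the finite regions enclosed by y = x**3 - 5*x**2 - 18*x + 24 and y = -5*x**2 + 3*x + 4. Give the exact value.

999/4

Set the curves equal: x**3 - 5*x**2 - 18*x + 24 = -5*x**2 + 3*x + 4, so x**3 - 21*x + 20 = 0, which factors as (x - 4)*(x - 1)*(x + 5) = 0. The curves meet at x = -5, 1, 4.
On [-5, 1], y = x**3 - 5*x**2 - 18*x + 24 is on top; that piece has area ∫[-5,1] (x**3 - 21*x + 20) dx = 216.
On [1, 4], y = -5*x**2 + 3*x + 4 is on top; that piece has area ∫[1,4] (-(x**3 - 21*x + 20)) dx = 135/4.
Total enclosed area = 216 + 135/4 = 999/4.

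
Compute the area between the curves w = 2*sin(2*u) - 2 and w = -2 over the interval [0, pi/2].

2

On [0, pi/2], (2*sin(2*u) - 2) - (-2) = 2*sin(2*u) is ≥ 0 throughout, so the area is a single integral of |2*sin(2*u)|.
∫[0,pi/2] (2*sin(2*u)) du = 2.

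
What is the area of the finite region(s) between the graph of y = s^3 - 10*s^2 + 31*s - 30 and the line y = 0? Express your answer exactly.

The curve meets the s-axis where s^3 - 10*s^2 + 31*s - 30 = 0, i.e. (s - 5)*(s - 3)*(s - 2) = 0, at s = 2, 3, 5.
On [2, 3] the curve lies above the axis; ∫[2,3] (s^3 - 10*s^2 + 31*s - 30) ds = 5/12, giving area 5/12.
On [3, 5] the curve lies below the axis; ∫[3,5] (s^3 - 10*s^2 + 31*s - 30) ds = -8/3, giving area 8/3.
Total area = 5/12 + 8/3 = 37/12.

37/12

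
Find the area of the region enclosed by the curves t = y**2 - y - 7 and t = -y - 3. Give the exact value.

Both boundary curves give t as a function of y, so integrate with respect to y. Setting them equal: y**2 - 4 = 0, i.e. (y - 2)*(y + 2) = 0, so they meet at y = -2, 2.
For y in [-2, 2], t = y**2 - y - 7 is on the left; area = ∫[-2,2] (-(y**2 - 4)) dy = 32/3.

32/3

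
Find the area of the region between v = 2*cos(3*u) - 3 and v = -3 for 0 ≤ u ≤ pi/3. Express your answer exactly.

The difference (2*cos(3*u) - 3) - (-3) = 2*cos(3*u) changes sign at u = pi/6 inside [0, pi/3], so split the integral there.
∫[0,pi/6] (2*cos(3*u)) du = 2/3.
∫[pi/6,pi/3] (2*cos(3*u)) du = -2/3; the area of that piece is 2/3.
Total area = 2/3 + 2/3 = 4/3.

4/3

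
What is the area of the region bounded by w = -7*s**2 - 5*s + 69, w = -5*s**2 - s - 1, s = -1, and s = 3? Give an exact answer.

736/3

On [-1, 3], (-7*s**2 - 5*s + 69) - (-5*s**2 - s - 1) = -2*s**2 - 4*s + 70 is ≥ 0 throughout, so the area is a single integral of |-2*s**2 - 4*s + 70|.
∫[-1,3] (-2*s**2 - 4*s + 70) ds = 736/3.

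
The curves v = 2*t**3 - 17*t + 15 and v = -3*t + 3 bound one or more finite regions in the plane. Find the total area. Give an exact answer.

131/2

Set the curves equal: 2*t**3 - 17*t + 15 = -3*t + 3, so 2*t**3 - 14*t + 12 = 0, which factors as 2*(t - 2)*(t - 1)*(t + 3) = 0. The curves meet at t = -3, 1, 2.
On [-3, 1], v = 2*t**3 - 17*t + 15 is on top; that piece has area ∫[-3,1] (2*t**3 - 14*t + 12) dt = 64.
On [1, 2], v = -3*t + 3 is on top; that piece has area ∫[1,2] (-(2*t**3 - 14*t + 12)) dt = 3/2.
Total enclosed area = 64 + 3/2 = 131/2.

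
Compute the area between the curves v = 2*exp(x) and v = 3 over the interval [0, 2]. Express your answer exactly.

The difference (2*exp(x)) - (3) = 2*exp(x) - 3 changes sign at x = log(3/2) inside [0, 2], so split the integral there.
∫[0,log(3/2)] (2*exp(x) - 3) dx = log(8/27) + 1; the area of that piece is -1 + log(27/8).
∫[log(3/2),2] (2*exp(x) - 3) dx = -9 - 3*log(2) + 3*log(3) + 2*exp(2).
Total area = (-1 + log(27/8)) + (-9 - 3*log(2) + 3*log(3) + 2*exp(2)) = -10 - 6*log(2) + 6*log(3) + 2*exp(2).

-10 - 6*log(2) + 6*log(3) + 2*exp(2)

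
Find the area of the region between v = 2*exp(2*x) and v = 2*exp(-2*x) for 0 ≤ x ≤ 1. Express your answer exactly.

On [0, 1], (2*exp(2*x)) - (2*exp(-2*x)) = 2*exp(2*x) - 2*exp(-2*x) is ≥ 0 throughout, so the area is a single integral of |2*exp(2*x) - 2*exp(-2*x)|.
∫[0,1] (2*exp(2*x) - 2*exp(-2*x)) dx = -2 + exp(-2) + exp(2).

-2 + exp(-2) + exp(2)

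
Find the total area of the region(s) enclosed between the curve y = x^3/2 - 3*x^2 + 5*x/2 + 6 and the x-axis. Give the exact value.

The curve meets the x-axis where x^3/2 - 3*x^2 + 5*x/2 + 6 = 0, i.e. (x - 4)*(x - 3)*(x + 1)/2 = 0, at x = -1, 3, 4.
On [-1, 3] the curve lies above the axis; ∫[-1,3] (x^3/2 - 3*x^2 + 5*x/2 + 6) dx = 16, giving area 16.
On [3, 4] the curve lies below the axis; ∫[3,4] (x^3/2 - 3*x^2 + 5*x/2 + 6) dx = -3/8, giving area 3/8.
Total area = 16 + 3/8 = 131/8.

131/8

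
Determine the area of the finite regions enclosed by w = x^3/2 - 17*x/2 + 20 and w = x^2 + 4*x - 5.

Set the curves equal: x^3/2 - 17*x/2 + 20 = x^2 + 4*x - 5, so x^3/2 - x^2 - 25*x/2 + 25 = 0, which factors as (x - 5)*(x - 2)*(x + 5)/2 = 0. The curves meet at x = -5, 2, 5.
On [-5, 2], w = x^3/2 - 17*x/2 + 20 is on top; that piece has area ∫[-5,2] (x^3/2 - x^2 - 25*x/2 + 25) dx = 4459/24.
On [2, 5], w = x^2 + 4*x - 5 is on top; that piece has area ∫[2,5] (-(x^3/2 - x^2 - 25*x/2 + 25)) dx = 153/8.
Total enclosed area = 4459/24 + 153/8 = 2459/12.

2459/12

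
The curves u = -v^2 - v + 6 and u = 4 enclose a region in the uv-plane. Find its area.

Both boundary curves give u as a function of v, so integrate with respect to v. Setting them equal: -v^2 - v + 2 = 0, i.e. -(v - 1)*(v + 2) = 0, so they meet at v = -2, 1.
For v in [-2, 1], u = -v^2 - v + 6 is on the right; area = ∫[-2,1] (-v^2 - v + 2) dv = 9/2.

9/2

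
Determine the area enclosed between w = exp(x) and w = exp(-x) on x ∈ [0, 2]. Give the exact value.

On [0, 2], (exp(x)) - (exp(-x)) = exp(x) - exp(-x) is ≥ 0 throughout, so the area is a single integral of |exp(x) - exp(-x)|.
∫[0,2] (exp(x) - exp(-x)) dx = -2 + exp(-2) + exp(2).

-2 + exp(-2) + exp(2)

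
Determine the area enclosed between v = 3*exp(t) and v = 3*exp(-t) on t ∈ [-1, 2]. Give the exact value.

-12 + 3*exp(-2) + 3*exp(-1) + 3*exp(1) + 3*exp(2)

The difference (3*exp(t)) - (3*exp(-t)) = 3*exp(t) - 3*exp(-t) changes sign at t = 0 inside [-1, 2], so split the integral there.
∫[-1,0] (3*exp(t) - 3*exp(-t)) dt = -3*exp(1) - 3*exp(-1) + 6; the area of that piece is -6 + 3*exp(-1) + 3*exp(1).
∫[0,2] (3*exp(t) - 3*exp(-t)) dt = -6 + 3*exp(-2) + 3*exp(2).
Total area = (-6 + 3*exp(-1) + 3*exp(1)) + (-6 + 3*exp(-2) + 3*exp(2)) = -12 + 3*exp(-2) + 3*exp(-1) + 3*exp(1) + 3*exp(2).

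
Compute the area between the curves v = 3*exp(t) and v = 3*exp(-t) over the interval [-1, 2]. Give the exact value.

-12 + 3*exp(-2) + 3*exp(-1) + 3*exp(1) + 3*exp(2)

The difference (3*exp(t)) - (3*exp(-t)) = 3*exp(t) - 3*exp(-t) changes sign at t = 0 inside [-1, 2], so split the integral there.
∫[-1,0] (3*exp(t) - 3*exp(-t)) dt = -3*exp(1) - 3*exp(-1) + 6; the area of that piece is -6 + 3*exp(-1) + 3*exp(1).
∫[0,2] (3*exp(t) - 3*exp(-t)) dt = -6 + 3*exp(-2) + 3*exp(2).
Total area = (-6 + 3*exp(-1) + 3*exp(1)) + (-6 + 3*exp(-2) + 3*exp(2)) = -12 + 3*exp(-2) + 3*exp(-1) + 3*exp(1) + 3*exp(2).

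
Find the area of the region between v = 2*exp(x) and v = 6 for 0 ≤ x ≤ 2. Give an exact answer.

The difference (2*exp(x)) - (6) = 2*exp(x) - 6 changes sign at x = log(3) inside [0, 2], so split the integral there.
∫[0,log(3)] (2*exp(x) - 6) dx = 4 - log(729); the area of that piece is -4 + log(729).
∫[log(3),2] (2*exp(x) - 6) dx = -18 + 6*log(3) + 2*exp(2).
Total area = (-4 + log(729)) + (-18 + 6*log(3) + 2*exp(2)) = -22 + 12*log(3) + 2*exp(2).

-22 + 12*log(3) + 2*exp(2)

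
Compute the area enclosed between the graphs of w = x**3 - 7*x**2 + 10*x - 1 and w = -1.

253/12

Set the curves equal: x**3 - 7*x**2 + 10*x - 1 = -1, so x**3 - 7*x**2 + 10*x = 0, which factors as x*(x - 5)*(x - 2) = 0. The curves meet at x = 0, 2, 5.
On [0, 2], w = x**3 - 7*x**2 + 10*x - 1 is on top; that piece has area ∫[0,2] (x**3 - 7*x**2 + 10*x) dx = 16/3.
On [2, 5], w = -1 is on top; that piece has area ∫[2,5] (-(x**3 - 7*x**2 + 10*x)) dx = 63/4.
Total enclosed area = 16/3 + 63/4 = 253/12.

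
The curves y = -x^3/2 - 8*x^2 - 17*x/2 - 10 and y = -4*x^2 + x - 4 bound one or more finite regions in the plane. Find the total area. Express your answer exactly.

Set the curves equal: -x^3/2 - 8*x^2 - 17*x/2 - 10 = -4*x^2 + x - 4, so -x^3/2 - 4*x^2 - 19*x/2 - 6 = 0, which factors as -(x + 1)*(x + 3)*(x + 4)/2 = 0. The curves meet at x = -4, -3, -1.
On [-4, -3], y = -4*x^2 + x - 4 is on top; that piece has area ∫[-4,-3] (-(-x^3/2 - 4*x^2 - 19*x/2 - 6)) dx = 5/24.
On [-3, -1], y = -x^3/2 - 8*x^2 - 17*x/2 - 10 is on top; that piece has area ∫[-3,-1] (-x^3/2 - 4*x^2 - 19*x/2 - 6) dx = 4/3.
Total enclosed area = 5/24 + 4/3 = 37/24.

37/24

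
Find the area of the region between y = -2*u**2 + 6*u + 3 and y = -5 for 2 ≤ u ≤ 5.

61/3

The difference (-2*u**2 + 6*u + 3) - (-5) = -2*u**2 + 6*u + 8 changes sign at u = 4 inside [2, 5], so split the integral there.
∫[2,4] (-2*u**2 + 6*u + 8) du = 44/3.
∫[4,5] (-2*u**2 + 6*u + 8) du = -17/3; the area of that piece is 17/3.
Total area = 44/3 + 17/3 = 61/3.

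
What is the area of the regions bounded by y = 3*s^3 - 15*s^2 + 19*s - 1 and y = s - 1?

37/4

Set the curves equal: 3*s^3 - 15*s^2 + 19*s - 1 = s - 1, so 3*s^3 - 15*s^2 + 18*s = 0, which factors as 3*s*(s - 3)*(s - 2) = 0. The curves meet at s = 0, 2, 3.
On [0, 2], y = 3*s^3 - 15*s^2 + 19*s - 1 is on top; that piece has area ∫[0,2] (3*s^3 - 15*s^2 + 18*s) ds = 8.
On [2, 3], y = s - 1 is on top; that piece has area ∫[2,3] (-(3*s^3 - 15*s^2 + 18*s)) ds = 5/4.
Total enclosed area = 8 + 5/4 = 37/4.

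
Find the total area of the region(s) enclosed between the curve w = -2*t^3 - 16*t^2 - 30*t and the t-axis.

The curve meets the t-axis where -2*t^3 - 16*t^2 - 30*t = 0, i.e. -2*t*(t + 3)*(t + 5) = 0, at t = -5, -3, 0.
On [-5, -3] the curve lies below the axis; ∫[-5,-3] (-2*t^3 - 16*t^2 - 30*t) dt = -32/3, giving area 32/3.
On [-3, 0] the curve lies above the axis; ∫[-3,0] (-2*t^3 - 16*t^2 - 30*t) dt = 63/2, giving area 63/2.
Total area = 32/3 + 63/2 = 253/6.

253/6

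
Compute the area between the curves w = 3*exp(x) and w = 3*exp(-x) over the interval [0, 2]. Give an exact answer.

-6 + 3*exp(-2) + 3*exp(2)

On [0, 2], (3*exp(x)) - (3*exp(-x)) = 3*exp(x) - 3*exp(-x) is ≥ 0 throughout, so the area is a single integral of |3*exp(x) - 3*exp(-x)|.
∫[0,2] (3*exp(x) - 3*exp(-x)) dx = -6 + 3*exp(-2) + 3*exp(2).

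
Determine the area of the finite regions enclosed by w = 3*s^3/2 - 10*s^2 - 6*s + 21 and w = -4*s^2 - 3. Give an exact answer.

74

Set the curves equal: 3*s^3/2 - 10*s^2 - 6*s + 21 = -4*s^2 - 3, so 3*s^3/2 - 6*s^2 - 6*s + 24 = 0, which factors as 3*(s - 4)*(s - 2)*(s + 2)/2 = 0. The curves meet at s = -2, 2, 4.
On [-2, 2], w = 3*s^3/2 - 10*s^2 - 6*s + 21 is on top; that piece has area ∫[-2,2] (3*s^3/2 - 6*s^2 - 6*s + 24) ds = 64.
On [2, 4], w = -4*s^2 - 3 is on top; that piece has area ∫[2,4] (-(3*s^3/2 - 6*s^2 - 6*s + 24)) ds = 10.
Total enclosed area = 64 + 10 = 74.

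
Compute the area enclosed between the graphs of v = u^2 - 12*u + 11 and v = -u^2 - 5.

8/3

Set the curves equal: u^2 - 12*u + 11 = -u^2 - 5, so 2*u^2 - 12*u + 16 = 0, which factors as 2*(u - 4)*(u - 2) = 0. The curves meet at u = 2, 4.
On [2, 4], v = -u^2 - 5 is on top; that piece has area ∫[2,4] (-(2*u^2 - 12*u + 16)) du = 8/3.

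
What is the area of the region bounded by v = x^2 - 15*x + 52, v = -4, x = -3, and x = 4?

2219/6

On [-3, 4], (x^2 - 15*x + 52) - (-4) = x^2 - 15*x + 56 is ≥ 0 throughout, so the area is a single integral of |x^2 - 15*x + 56|.
∫[-3,4] (x^2 - 15*x + 56) dx = 2219/6.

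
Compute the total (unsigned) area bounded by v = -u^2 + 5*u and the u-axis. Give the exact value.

125/6

The curve meets the u-axis where -u^2 + 5*u = 0, i.e. -u*(u - 5) = 0, at u = 0, 5.
On [0, 5] the curve lies above the axis; ∫[0,5] (-u^2 + 5*u) du = 125/6, giving area 125/6.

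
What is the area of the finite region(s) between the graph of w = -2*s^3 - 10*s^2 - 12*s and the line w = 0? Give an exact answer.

The curve meets the s-axis where -2*s^3 - 10*s^2 - 12*s = 0, i.e. -2*s*(s + 2)*(s + 3) = 0, at s = -3, -2, 0.
On [-3, -2] the curve lies below the axis; ∫[-3,-2] (-2*s^3 - 10*s^2 - 12*s) ds = -5/6, giving area 5/6.
On [-2, 0] the curve lies above the axis; ∫[-2,0] (-2*s^3 - 10*s^2 - 12*s) ds = 16/3, giving area 16/3.
Total area = 5/6 + 16/3 = 37/6.

37/6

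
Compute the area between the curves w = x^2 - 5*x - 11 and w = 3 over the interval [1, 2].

On [1, 2], (x^2 - 5*x - 11) - (3) = x^2 - 5*x - 14 is ≤ 0 throughout, so the area is a single integral of |x^2 - 5*x - 14|.
∫[1,2] (x^2 - 5*x - 14) dx = -115/6; the area of that piece is 115/6.

115/6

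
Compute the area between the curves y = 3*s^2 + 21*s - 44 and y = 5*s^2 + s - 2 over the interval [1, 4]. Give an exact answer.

74/3

The difference (3*s^2 + 21*s - 44) - (5*s^2 + s - 2) = -2*s^2 + 20*s - 42 changes sign at s = 3 inside [1, 4], so split the integral there.
∫[1,3] (-2*s^2 + 20*s - 42) ds = -64/3; the area of that piece is 64/3.
∫[3,4] (-2*s^2 + 20*s - 42) ds = 10/3.
Total area = 64/3 + 10/3 = 74/3.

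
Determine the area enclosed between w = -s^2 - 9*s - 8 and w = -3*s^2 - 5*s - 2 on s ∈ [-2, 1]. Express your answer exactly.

The difference (-s^2 - 9*s - 8) - (-3*s^2 - 5*s - 2) = 2*s^2 - 4*s - 6 changes sign at s = -1 inside [-2, 1], so split the integral there.
∫[-2,-1] (2*s^2 - 4*s - 6) ds = 14/3.
∫[-1,1] (2*s^2 - 4*s - 6) ds = -32/3; the area of that piece is 32/3.
Total area = 14/3 + 32/3 = 46/3.

46/3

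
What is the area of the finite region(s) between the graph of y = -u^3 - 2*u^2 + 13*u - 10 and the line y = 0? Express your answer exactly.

The curve meets the u-axis where -u^3 - 2*u^2 + 13*u - 10 = 0, i.e. -(u - 2)*(u - 1)*(u + 5) = 0, at u = -5, 1, 2.
On [-5, 1] the curve lies below the axis; ∫[-5,1] (-u^3 - 2*u^2 + 13*u - 10) du = -144, giving area 144.
On [1, 2] the curve lies above the axis; ∫[1,2] (-u^3 - 2*u^2 + 13*u - 10) du = 13/12, giving area 13/12.
Total area = 144 + 13/12 = 1741/12.

1741/12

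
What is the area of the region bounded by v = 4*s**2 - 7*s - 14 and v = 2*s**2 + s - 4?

Set the curves equal: 4*s**2 - 7*s - 14 = 2*s**2 + s - 4, so 2*s**2 - 8*s - 10 = 0, which factors as 2*(s - 5)*(s + 1) = 0. The curves meet at s = -1, 5.
On [-1, 5], v = 2*s**2 + s - 4 is on top; that piece has area ∫[-1,5] (-(2*s**2 - 8*s - 10)) ds = 72.

72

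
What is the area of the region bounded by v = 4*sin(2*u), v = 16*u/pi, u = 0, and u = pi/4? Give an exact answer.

2 - pi/2

On [0, pi/4], (4*sin(2*u)) - (16*u/pi) = -16*u/pi + 4*sin(2*u) is ≥ 0 throughout, so the area is a single integral of |-16*u/pi + 4*sin(2*u)|.
∫[0,pi/4] (-16*u/pi + 4*sin(2*u)) du = 2 - pi/2.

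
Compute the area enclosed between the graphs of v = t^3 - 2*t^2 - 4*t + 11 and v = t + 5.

Set the curves equal: t^3 - 2*t^2 - 4*t + 11 = t + 5, so t^3 - 2*t^2 - 5*t + 6 = 0, which factors as (t - 3)*(t - 1)*(t + 2) = 0. The curves meet at t = -2, 1, 3.
On [-2, 1], v = t^3 - 2*t^2 - 4*t + 11 is on top; that piece has area ∫[-2,1] (t^3 - 2*t^2 - 5*t + 6) dt = 63/4.
On [1, 3], v = t + 5 is on top; that piece has area ∫[1,3] (-(t^3 - 2*t^2 - 5*t + 6)) dt = 16/3.
Total enclosed area = 63/4 + 16/3 = 253/12.

253/12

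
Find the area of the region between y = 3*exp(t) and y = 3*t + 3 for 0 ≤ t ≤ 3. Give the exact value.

On [0, 3], (3*exp(t)) - (3*t + 3) = -3*t + 3*exp(t) - 3 is ≥ 0 throughout, so the area is a single integral of |-3*t + 3*exp(t) - 3|.
∫[0,3] (-3*t + 3*exp(t) - 3) dt = -51/2 + 3*exp(3).

-51/2 + 3*exp(3)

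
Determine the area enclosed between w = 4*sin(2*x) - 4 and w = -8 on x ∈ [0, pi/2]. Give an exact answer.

4 + 2*pi

On [0, pi/2], (4*sin(2*x) - 4) - (-8) = 4*sin(2*x) + 4 is ≥ 0 throughout, so the area is a single integral of |4*sin(2*x) + 4|.
∫[0,pi/2] (4*sin(2*x) + 4) dx = 4 + 2*pi.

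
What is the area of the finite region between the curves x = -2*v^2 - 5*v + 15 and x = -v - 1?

72

Both boundary curves give x as a function of v, so integrate with respect to v. Setting them equal: -2*v^2 - 4*v + 16 = 0, i.e. -2*(v - 2)*(v + 4) = 0, so they meet at v = -4, 2.
For v in [-4, 2], x = -2*v^2 - 5*v + 15 is on the right; area = ∫[-4,2] (-2*v^2 - 4*v + 16) dv = 72.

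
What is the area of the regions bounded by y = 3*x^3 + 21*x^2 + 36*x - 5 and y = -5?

71/2

Set the curves equal: 3*x^3 + 21*x^2 + 36*x - 5 = -5, so 3*x^3 + 21*x^2 + 36*x = 0, which factors as 3*x*(x + 3)*(x + 4) = 0. The curves meet at x = -4, -3, 0.
On [-4, -3], y = 3*x^3 + 21*x^2 + 36*x - 5 is on top; that piece has area ∫[-4,-3] (3*x^3 + 21*x^2 + 36*x) dx = 7/4.
On [-3, 0], y = -5 is on top; that piece has area ∫[-3,0] (-(3*x^3 + 21*x^2 + 36*x)) dx = 135/4.
Total enclosed area = 7/4 + 135/4 = 71/2.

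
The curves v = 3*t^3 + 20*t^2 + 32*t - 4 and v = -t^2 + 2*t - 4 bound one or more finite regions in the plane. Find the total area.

253/4

Set the curves equal: 3*t^3 + 20*t^2 + 32*t - 4 = -t^2 + 2*t - 4, so 3*t^3 + 21*t^2 + 30*t = 0, which factors as 3*t*(t + 2)*(t + 5) = 0. The curves meet at t = -5, -2, 0.
On [-5, -2], v = 3*t^3 + 20*t^2 + 32*t - 4 is on top; that piece has area ∫[-5,-2] (3*t^3 + 21*t^2 + 30*t) dt = 189/4.
On [-2, 0], v = -t^2 + 2*t - 4 is on top; that piece has area ∫[-2,0] (-(3*t^3 + 21*t^2 + 30*t)) dt = 16.
Total enclosed area = 189/4 + 16 = 253/4.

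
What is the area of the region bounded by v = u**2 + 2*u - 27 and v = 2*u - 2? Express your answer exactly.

Set the curves equal: u**2 + 2*u - 27 = 2*u - 2, so u**2 - 25 = 0, which factors as (u - 5)*(u + 5) = 0. The curves meet at u = -5, 5.
On [-5, 5], v = 2*u - 2 is on top; that piece has area ∫[-5,5] (-(u**2 - 25)) du = 500/3.

500/3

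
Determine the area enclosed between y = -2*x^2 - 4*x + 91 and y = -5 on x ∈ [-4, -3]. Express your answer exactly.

256/3

On [-4, -3], (-2*x^2 - 4*x + 91) - (-5) = -2*x^2 - 4*x + 96 is ≥ 0 throughout, so the area is a single integral of |-2*x^2 - 4*x + 96|.
∫[-4,-3] (-2*x^2 - 4*x + 96) dx = 256/3.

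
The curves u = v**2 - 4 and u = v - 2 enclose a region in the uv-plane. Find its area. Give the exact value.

Both boundary curves give u as a function of v, so integrate with respect to v. Setting them equal: v**2 - v - 2 = 0, i.e. (v - 2)*(v + 1) = 0, so they meet at v = -1, 2.
For v in [-1, 2], u = v**2 - 4 is on the left; area = ∫[-1,2] (-(v**2 - v - 2)) dv = 9/2.

9/2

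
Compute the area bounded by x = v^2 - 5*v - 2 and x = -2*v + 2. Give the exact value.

Both boundary curves give x as a function of v, so integrate with respect to v. Setting them equal: v^2 - 3*v - 4 = 0, i.e. (v - 4)*(v + 1) = 0, so they meet at v = -1, 4.
For v in [-1, 4], x = v^2 - 5*v - 2 is on the left; area = ∫[-1,4] (-(v^2 - 3*v - 4)) dv = 125/6.

125/6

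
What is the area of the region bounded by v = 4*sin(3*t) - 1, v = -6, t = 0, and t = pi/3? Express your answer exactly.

On [0, pi/3], (4*sin(3*t) - 1) - (-6) = 4*sin(3*t) + 5 is ≥ 0 throughout, so the area is a single integral of |4*sin(3*t) + 5|.
∫[0,pi/3] (4*sin(3*t) + 5) dt = 8/3 + 5*pi/3.

8/3 + 5*pi/3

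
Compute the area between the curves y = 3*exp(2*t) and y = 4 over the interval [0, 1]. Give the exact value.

The difference (3*exp(2*t)) - (4) = 3*exp(2*t) - 4 changes sign at t = -log(3)/2 + log(2) inside [0, 1], so split the integral there.
∫[0,-log(3)/2 + log(2)] (3*exp(2*t) - 4) dt = log(9/16) + 1/2; the area of that piece is -1/2 + log(16/9).
∫[-log(3)/2 + log(2),1] (3*exp(2*t) - 4) dt = -6 - 2*log(3) + 4*log(2) + 3*exp(2)/2.
Total area = (-1/2 + log(16/9)) + (-6 - 2*log(3) + 4*log(2) + 3*exp(2)/2) = -13/2 - 4*log(3) + 8*log(2) + 3*exp(2)/2.

-13/2 - 4*log(3) + 8*log(2) + 3*exp(2)/2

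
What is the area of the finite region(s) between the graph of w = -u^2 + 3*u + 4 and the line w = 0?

125/6

The curve meets the u-axis where -u^2 + 3*u + 4 = 0, i.e. -(u - 4)*(u + 1) = 0, at u = -1, 4.
On [-1, 4] the curve lies above the axis; ∫[-1,4] (-u^2 + 3*u + 4) du = 125/6, giving area 125/6.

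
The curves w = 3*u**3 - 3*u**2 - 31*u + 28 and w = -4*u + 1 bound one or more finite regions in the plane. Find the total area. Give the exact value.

148

Set the curves equal: 3*u**3 - 3*u**2 - 31*u + 28 = -4*u + 1, so 3*u**3 - 3*u**2 - 27*u + 27 = 0, which factors as 3*(u - 3)*(u - 1)*(u + 3) = 0. The curves meet at u = -3, 1, 3.
On [-3, 1], w = 3*u**3 - 3*u**2 - 31*u + 28 is on top; that piece has area ∫[-3,1] (3*u**3 - 3*u**2 - 27*u + 27) du = 128.
On [1, 3], w = -4*u + 1 is on top; that piece has area ∫[1,3] (-(3*u**3 - 3*u**2 - 27*u + 27)) du = 20.
Total enclosed area = 128 + 20 = 148.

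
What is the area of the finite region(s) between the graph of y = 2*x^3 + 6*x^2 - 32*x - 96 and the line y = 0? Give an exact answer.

517

The curve meets the x-axis where 2*x^3 + 6*x^2 - 32*x - 96 = 0, i.e. 2*(x - 4)*(x + 3)*(x + 4) = 0, at x = -4, -3, 4.
On [-4, -3] the curve lies above the axis; ∫[-4,-3] (2*x^3 + 6*x^2 - 32*x - 96) dx = 5/2, giving area 5/2.
On [-3, 4] the curve lies below the axis; ∫[-3,4] (2*x^3 + 6*x^2 - 32*x - 96) dx = -1029/2, giving area 1029/2.
Total area = 5/2 + 1029/2 = 517.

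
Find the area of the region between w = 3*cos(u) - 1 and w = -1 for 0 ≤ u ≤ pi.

6

The difference (3*cos(u) - 1) - (-1) = 3*cos(u) changes sign at u = pi/2 inside [0, pi], so split the integral there.
∫[0,pi/2] (3*cos(u)) du = 3.
∫[pi/2,pi] (3*cos(u)) du = -3; the area of that piece is 3.
Total area = 3 + 3 = 6.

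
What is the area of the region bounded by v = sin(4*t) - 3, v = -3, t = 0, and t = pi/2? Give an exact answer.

1

The difference (sin(4*t) - 3) - (-3) = sin(4*t) changes sign at t = pi/4 inside [0, pi/2], so split the integral there.
∫[0,pi/4] (sin(4*t)) dt = 1/2.
∫[pi/4,pi/2] (sin(4*t)) dt = -1/2; the area of that piece is 1/2.
Total area = 1/2 + 1/2 = 1.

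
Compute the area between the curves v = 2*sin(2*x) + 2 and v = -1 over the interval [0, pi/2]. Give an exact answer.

2 + 3*pi/2

On [0, pi/2], (2*sin(2*x) + 2) - (-1) = 2*sin(2*x) + 3 is ≥ 0 throughout, so the area is a single integral of |2*sin(2*x) + 3|.
∫[0,pi/2] (2*sin(2*x) + 3) dx = 2 + 3*pi/2.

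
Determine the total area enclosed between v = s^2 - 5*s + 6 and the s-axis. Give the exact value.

The curve meets the s-axis where s^2 - 5*s + 6 = 0, i.e. (s - 3)*(s - 2) = 0, at s = 2, 3.
On [2, 3] the curve lies below the axis; ∫[2,3] (s^2 - 5*s + 6) ds = -1/6, giving area 1/6.

1/6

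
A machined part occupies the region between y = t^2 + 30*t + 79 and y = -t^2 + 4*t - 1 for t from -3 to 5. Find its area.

2848/3

On [-3, 5], (t^2 + 30*t + 79) - (-t^2 + 4*t - 1) = 2*t^2 + 26*t + 80 is ≥ 0 throughout, so the area is a single integral of |2*t^2 + 26*t + 80|.
∫[-3,5] (2*t^2 + 26*t + 80) dt = 2848/3.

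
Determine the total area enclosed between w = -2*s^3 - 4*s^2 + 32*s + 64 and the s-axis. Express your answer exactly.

1136/3

The curve meets the s-axis where -2*s^3 - 4*s^2 + 32*s + 64 = 0, i.e. -2*(s - 4)*(s + 2)*(s + 4) = 0, at s = -4, -2, 4.
On [-4, -2] the curve lies below the axis; ∫[-4,-2] (-2*s^3 - 4*s^2 + 32*s + 64) ds = -56/3, giving area 56/3.
On [-2, 4] the curve lies above the axis; ∫[-2,4] (-2*s^3 - 4*s^2 + 32*s + 64) ds = 360, giving area 360.
Total area = 56/3 + 360 = 1136/3.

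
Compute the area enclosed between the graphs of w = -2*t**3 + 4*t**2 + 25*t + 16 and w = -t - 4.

Set the curves equal: -2*t**3 + 4*t**2 + 25*t + 16 = -t - 4, so -2*t**3 + 4*t**2 + 26*t + 20 = 0, which factors as -2*(t - 5)*(t + 1)*(t + 2) = 0. The curves meet at t = -2, -1, 5.
On [-2, -1], w = -t - 4 is on top; that piece has area ∫[-2,-1] (-(-2*t**3 + 4*t**2 + 26*t + 20)) dt = 13/6.
On [-1, 5], w = -2*t**3 + 4*t**2 + 25*t + 16 is on top; that piece has area ∫[-1,5] (-2*t**3 + 4*t**2 + 26*t + 20) dt = 288.
Total enclosed area = 13/6 + 288 = 1741/6.

1741/6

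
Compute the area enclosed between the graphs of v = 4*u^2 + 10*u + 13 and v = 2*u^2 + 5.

9

Set the curves equal: 4*u^2 + 10*u + 13 = 2*u^2 + 5, so 2*u^2 + 10*u + 8 = 0, which factors as 2*(u + 1)*(u + 4) = 0. The curves meet at u = -4, -1.
On [-4, -1], v = 2*u^2 + 5 is on top; that piece has area ∫[-4,-1] (-(2*u^2 + 10*u + 8)) du = 9.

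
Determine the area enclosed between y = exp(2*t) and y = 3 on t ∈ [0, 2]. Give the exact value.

-17/2 + 3*log(3) + exp(4)/2

The difference (exp(2*t)) - (3) = exp(2*t) - 3 changes sign at t = log(3)/2 inside [0, 2], so split the integral there.
∫[0,log(3)/2] (exp(2*t) - 3) dt = 1 - 3*log(3)/2; the area of that piece is -1 + 3*log(3)/2.
∫[log(3)/2,2] (exp(2*t) - 3) dt = -15/2 + 3*log(3)/2 + exp(4)/2.
Total area = (-1 + 3*log(3)/2) + (-15/2 + 3*log(3)/2 + exp(4)/2) = -17/2 + 3*log(3) + exp(4)/2.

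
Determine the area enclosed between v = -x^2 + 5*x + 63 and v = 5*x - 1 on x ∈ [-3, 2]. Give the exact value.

925/3

On [-3, 2], (-x^2 + 5*x + 63) - (5*x - 1) = -x^2 + 64 is ≥ 0 throughout, so the area is a single integral of |-x^2 + 64|.
∫[-3,2] (-x^2 + 64) dx = 925/3.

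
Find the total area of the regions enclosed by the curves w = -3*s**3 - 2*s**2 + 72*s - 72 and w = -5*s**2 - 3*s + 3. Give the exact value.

Set the curves equal: -3*s**3 - 2*s**2 + 72*s - 72 = -5*s**2 - 3*s + 3, so -3*s**3 + 3*s**2 + 75*s - 75 = 0, which factors as -3*(s - 5)*(s - 1)*(s + 5) = 0. The curves meet at s = -5, 1, 5.
On [-5, 1], w = -5*s**2 - 3*s + 3 is on top; that piece has area ∫[-5,1] (-(-3*s**3 + 3*s**2 + 75*s - 75)) ds = 756.
On [1, 5], w = -3*s**3 - 2*s**2 + 72*s - 72 is on top; that piece has area ∫[1,5] (-3*s**3 + 3*s**2 + 75*s - 75) ds = 256.
Total enclosed area = 756 + 256 = 1012.

1012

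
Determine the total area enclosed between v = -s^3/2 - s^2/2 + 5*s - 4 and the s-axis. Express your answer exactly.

443/12

The curve meets the s-axis where -s^3/2 - s^2/2 + 5*s - 4 = 0, i.e. -(s - 2)*(s - 1)*(s + 4)/2 = 0, at s = -4, 1, 2.
On [-4, 1] the curve lies below the axis; ∫[-4,1] (-s^3/2 - s^2/2 + 5*s - 4) ds = -875/24, giving area 875/24.
On [1, 2] the curve lies above the axis; ∫[1,2] (-s^3/2 - s^2/2 + 5*s - 4) ds = 11/24, giving area 11/24.
Total area = 875/24 + 11/24 = 443/12.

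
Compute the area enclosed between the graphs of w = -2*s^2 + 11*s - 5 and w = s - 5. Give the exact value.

Set the curves equal: -2*s^2 + 11*s - 5 = s - 5, so -2*s^2 + 10*s = 0, which factors as -2*s*(s - 5) = 0. The curves meet at s = 0, 5.
On [0, 5], w = -2*s^2 + 11*s - 5 is on top; that piece has area ∫[0,5] (-2*s^2 + 10*s) ds = 125/3.

125/3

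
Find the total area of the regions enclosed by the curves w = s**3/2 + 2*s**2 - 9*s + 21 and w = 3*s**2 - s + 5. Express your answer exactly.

284/3

Set the curves equal: s**3/2 + 2*s**2 - 9*s + 21 = 3*s**2 - s + 5, so s**3/2 - s**2 - 8*s + 16 = 0, which factors as (s - 4)*(s - 2)*(s + 4)/2 = 0. The curves meet at s = -4, 2, 4.
On [-4, 2], w = s**3/2 + 2*s**2 - 9*s + 21 is on top; that piece has area ∫[-4,2] (s**3/2 - s**2 - 8*s + 16) ds = 90.
On [2, 4], w = 3*s**2 - s + 5 is on top; that piece has area ∫[2,4] (-(s**3/2 - s**2 - 8*s + 16)) ds = 14/3.
Total enclosed area = 90 + 14/3 = 284/3.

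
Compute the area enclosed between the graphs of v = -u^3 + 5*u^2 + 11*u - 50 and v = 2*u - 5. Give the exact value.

Set the curves equal: -u^3 + 5*u^2 + 11*u - 50 = 2*u - 5, so -u^3 + 5*u^2 + 9*u - 45 = 0, which factors as -(u - 5)*(u - 3)*(u + 3) = 0. The curves meet at u = -3, 3, 5.
On [-3, 3], v = 2*u - 5 is on top; that piece has area ∫[-3,3] (-(-u^3 + 5*u^2 + 9*u - 45)) du = 180.
On [3, 5], v = -u^3 + 5*u^2 + 11*u - 50 is on top; that piece has area ∫[3,5] (-u^3 + 5*u^2 + 9*u - 45) du = 28/3.
Total enclosed area = 180 + 28/3 = 568/3.

568/3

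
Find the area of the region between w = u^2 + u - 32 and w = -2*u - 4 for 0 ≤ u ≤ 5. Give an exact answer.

The difference (u^2 + u - 32) - (-2*u - 4) = u^2 + 3*u - 28 changes sign at u = 4 inside [0, 5], so split the integral there.
∫[0,4] (u^2 + 3*u - 28) du = -200/3; the area of that piece is 200/3.
∫[4,5] (u^2 + 3*u - 28) du = 35/6.
Total area = 200/3 + 35/6 = 145/2.

145/2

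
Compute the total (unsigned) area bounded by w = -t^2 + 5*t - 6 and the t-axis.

The curve meets the t-axis where -t^2 + 5*t - 6 = 0, i.e. -(t - 3)*(t - 2) = 0, at t = 2, 3.
On [2, 3] the curve lies above the axis; ∫[2,3] (-t^2 + 5*t - 6) dt = 1/6, giving area 1/6.

1/6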